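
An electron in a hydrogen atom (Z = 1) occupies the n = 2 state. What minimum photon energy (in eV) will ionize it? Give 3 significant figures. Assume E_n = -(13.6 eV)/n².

E_2 = −13.60/4 = −3.40 eV, so ionization (to E = 0) requires 3.40 eV.

3.40 eV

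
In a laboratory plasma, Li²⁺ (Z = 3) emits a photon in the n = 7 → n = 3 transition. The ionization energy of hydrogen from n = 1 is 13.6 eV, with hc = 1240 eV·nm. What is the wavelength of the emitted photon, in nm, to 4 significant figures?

For Z = 3 the level energies scale as Z², so the effective Rydberg energy is 13.6 × 9 = 122.4 eV.
ΔE = 122.4 × (1/3² − 1/7²) = 122.4 × 0.09070 = 11.10 eV.
λ = hc/ΔE = 1240 / 11.10 = 111.7 nm.

111.7 nm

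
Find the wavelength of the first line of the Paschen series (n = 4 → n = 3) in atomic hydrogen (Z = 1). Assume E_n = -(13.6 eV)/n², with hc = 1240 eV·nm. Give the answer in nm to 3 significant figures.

1880 nm

The Paschen series terminates on n_f = 3; the first line has n_i = 3+1 = 4.
ΔE = 13.60 × (1/3² − 1/4²) = 0.6611 eV.
λ = 1240 / 0.6611 = 1880 nm.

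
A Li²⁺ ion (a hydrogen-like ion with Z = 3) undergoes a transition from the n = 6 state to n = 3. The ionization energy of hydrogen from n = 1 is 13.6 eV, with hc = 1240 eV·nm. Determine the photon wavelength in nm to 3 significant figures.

122 nm

For Z = 3 the level energies scale as Z², so the effective Rydberg energy is 13.6 × 9 = 122.4 eV.
ΔE = 122.4 × (1/3² − 1/6²) = 122.4 × 0.08333 = 10.20 eV.
λ = hc/ΔE = 1240 / 10.20 = 122 nm.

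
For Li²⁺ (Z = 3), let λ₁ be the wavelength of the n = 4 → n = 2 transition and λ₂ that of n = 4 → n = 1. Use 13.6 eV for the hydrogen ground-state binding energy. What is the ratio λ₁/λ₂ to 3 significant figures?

λ ∝ 1/ΔE ∝ 1/(1/n_f² − 1/n_i²), and the Z² and hc factors cancel in the ratio.
λ₁/λ₂ = (1/1² − 1/4²)/(1/2² − 1/4²) = 0.9375/0.1875 = 5.00.

5.00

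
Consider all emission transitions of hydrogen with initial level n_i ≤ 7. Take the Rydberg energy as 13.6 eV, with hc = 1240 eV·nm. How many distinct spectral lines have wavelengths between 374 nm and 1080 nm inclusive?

6

Enumerate all n_i → n_f pairs with 1 ≤ n_f < n_i ≤ 7 and compute λ = 1240 / [13.6·1·(1/n_f² − 1/n_i²)].
Lines falling in [374, 1080] nm: 7→2 (397.1 nm), 6→2 (410.3 nm), 5→2 (434.2 nm), 4→2 (486.3 nm), 3→2 (656.5 nm), 7→3 (1005 nm).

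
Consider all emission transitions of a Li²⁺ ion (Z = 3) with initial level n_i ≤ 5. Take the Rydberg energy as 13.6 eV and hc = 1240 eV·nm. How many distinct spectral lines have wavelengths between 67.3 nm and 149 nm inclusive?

Enumerate all n_i → n_f pairs with 1 ≤ n_f < n_i ≤ 5 and compute λ = 1240 / [13.6·9·(1/n_f² − 1/n_i²)].
Lines falling in [67.3, 149] nm: 3→2 (72.94 nm), 5→3 (142.5 nm).

2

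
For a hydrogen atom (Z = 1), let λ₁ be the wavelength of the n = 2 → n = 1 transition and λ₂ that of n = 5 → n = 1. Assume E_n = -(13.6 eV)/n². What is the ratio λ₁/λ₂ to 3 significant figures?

λ ∝ 1/ΔE ∝ 1/(1/n_f² − 1/n_i²), and the Z² and hc factors cancel in the ratio.
λ₁/λ₂ = (1/1² − 1/5²)/(1/1² − 1/2²) = 0.9600/0.7500 = 1.28.

1.28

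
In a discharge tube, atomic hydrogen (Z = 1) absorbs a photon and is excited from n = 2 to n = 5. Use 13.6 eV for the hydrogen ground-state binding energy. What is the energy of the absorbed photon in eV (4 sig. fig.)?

2.856 eV

E_5 = −13.60/25 = −0.5440 eV and E_2 = −13.60/4 = −3.400 eV.
The photon energy is |E_5 − E_2| = 2.856 eV.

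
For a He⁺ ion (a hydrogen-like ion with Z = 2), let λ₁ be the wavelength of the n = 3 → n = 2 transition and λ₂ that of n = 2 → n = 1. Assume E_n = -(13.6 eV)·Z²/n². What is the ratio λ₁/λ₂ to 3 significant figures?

λ ∝ 1/ΔE ∝ 1/(1/n_f² − 1/n_i²), and the Z² and hc factors cancel in the ratio.
λ₁/λ₂ = (1/1² − 1/2²)/(1/2² − 1/3²) = 0.7500/0.1389 = 5.40.

5.40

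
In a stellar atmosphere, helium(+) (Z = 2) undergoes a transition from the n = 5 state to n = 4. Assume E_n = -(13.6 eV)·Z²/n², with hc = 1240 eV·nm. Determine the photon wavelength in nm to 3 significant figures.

For Z = 2 the level energies scale as Z², so the effective Rydberg energy is 13.6 × 4 = 54.40 eV.
ΔE = 54.40 × (1/4² − 1/5²) = 54.40 × 0.02250 = 1.224 eV.
λ = hc/ΔE = 1240 / 1.224 = 1010 nm.

1010 nm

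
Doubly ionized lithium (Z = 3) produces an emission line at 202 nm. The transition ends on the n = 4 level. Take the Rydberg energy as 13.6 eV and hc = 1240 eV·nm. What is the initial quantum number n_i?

n_i = 9

The photon energy is ΔE = hc/λ = 1240 / 202 = 6.139 eV.
With Z = 3, ΔE = 122.4 × (1/n_f² − 1/n_i²), so 1/n_f² − 1/n_i² = 0.05015.
With n_f = 4: 1/n_i² = 1/16 − 0.05015 = 0.01235, so n_i ≈ 9.00.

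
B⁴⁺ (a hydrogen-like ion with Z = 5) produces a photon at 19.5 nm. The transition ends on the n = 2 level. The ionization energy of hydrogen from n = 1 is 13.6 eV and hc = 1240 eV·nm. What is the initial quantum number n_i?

The photon energy is ΔE = hc/λ = 1240 / 19.5 = 63.59 eV.
With Z = 5, ΔE = 340.0 × (1/n_f² − 1/n_i²), so 1/n_f² − 1/n_i² = 0.1870.
With n_f = 2: 1/n_i² = 1/4 − 0.1870 = 0.06297, so n_i ≈ 3.99.

n_i = 4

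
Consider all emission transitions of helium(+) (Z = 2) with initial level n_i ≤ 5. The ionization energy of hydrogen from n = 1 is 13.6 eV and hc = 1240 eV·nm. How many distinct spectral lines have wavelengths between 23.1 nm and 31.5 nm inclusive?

Enumerate all n_i → n_f pairs with 1 ≤ n_f < n_i ≤ 5 and compute λ = 1240 / [13.6·4·(1/n_f² − 1/n_i²)].
Lines falling in [23.1, 31.5] nm: 5→1 (23.74 nm), 4→1 (24.31 nm), 3→1 (25.64 nm), 2→1 (30.39 nm).

4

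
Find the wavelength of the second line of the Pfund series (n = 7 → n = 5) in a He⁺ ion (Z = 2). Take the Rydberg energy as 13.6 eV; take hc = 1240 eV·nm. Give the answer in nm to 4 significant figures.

1163 nm

The Pfund series terminates on n_f = 5; the second line has n_i = 5+2 = 7.
ΔE = 54.40 × (1/5² − 1/7²) = 1.066 eV.
λ = 1240 / 1.066 = 1163 nm.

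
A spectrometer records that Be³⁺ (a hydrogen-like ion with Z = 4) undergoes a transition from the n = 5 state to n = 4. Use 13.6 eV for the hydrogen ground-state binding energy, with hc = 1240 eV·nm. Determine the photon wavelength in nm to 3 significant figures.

For Z = 4 the level energies scale as Z², so the effective Rydberg energy is 13.6 × 16 = 217.6 eV.
ΔE = 217.6 × (1/4² − 1/5²) = 217.6 × 0.02250 = 4.896 eV.
λ = hc/ΔE = 1240 / 4.896 = 253 nm.

253 nm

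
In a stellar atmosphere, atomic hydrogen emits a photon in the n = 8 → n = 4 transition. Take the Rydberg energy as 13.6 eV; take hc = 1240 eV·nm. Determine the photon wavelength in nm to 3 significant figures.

1950 nm

ΔE = 13.60 × (1/4² − 1/8²) = 13.60 × 0.04688 = 0.6375 eV.
λ = hc/ΔE = 1240 / 0.6375 = 1950 nm.
This line belongs to the Brackett series.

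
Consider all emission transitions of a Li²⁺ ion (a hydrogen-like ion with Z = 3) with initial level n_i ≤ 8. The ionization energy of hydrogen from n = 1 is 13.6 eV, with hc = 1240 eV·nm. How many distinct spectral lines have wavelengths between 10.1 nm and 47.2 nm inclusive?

Enumerate all n_i → n_f pairs with 1 ≤ n_f < n_i ≤ 8 and compute λ = 1240 / [13.6·9·(1/n_f² − 1/n_i²)].
Lines falling in [10.1, 47.2] nm: 8→1 (10.29 nm), 7→1 (10.34 nm), 6→1 (10.42 nm), 5→1 (10.55 nm), 4→1 (10.81 nm), 3→1 (11.40 nm), 2→1 (13.51 nm), 8→2 (43.22 nm), 7→2 (44.12 nm), 6→2 (45.59 nm).

10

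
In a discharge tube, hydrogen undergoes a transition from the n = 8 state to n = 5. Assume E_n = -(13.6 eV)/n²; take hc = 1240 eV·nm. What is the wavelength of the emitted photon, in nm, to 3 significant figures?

ΔE = 13.60 × (1/5² − 1/8²) = 13.60 × 0.02438 = 0.3315 eV.
λ = hc/ΔE = 1240 / 0.3315 = 3740 nm.

3740 nm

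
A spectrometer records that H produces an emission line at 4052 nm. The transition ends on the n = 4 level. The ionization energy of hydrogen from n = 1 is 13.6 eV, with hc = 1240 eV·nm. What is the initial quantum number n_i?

n_i = 5

The photon energy is ΔE = hc/λ = 1240 / 4052 = 0.3060 eV.
With Z = 1, ΔE = 13.60 × (1/n_f² − 1/n_i²), so 1/n_f² − 1/n_i² = 0.02250.
With n_f = 4: 1/n_i² = 1/16 − 0.02250 = 0.04000, so n_i ≈ 5.00.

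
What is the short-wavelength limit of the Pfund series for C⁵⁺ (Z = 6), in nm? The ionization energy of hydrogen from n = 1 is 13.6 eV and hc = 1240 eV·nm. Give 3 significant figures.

63.3 nm

The Pfund series has lower level n_f = 5; the series limit corresponds to n_i → ∞.
ΔE_max = 13.6 × 36 / 5² = 19.58 eV.
λ_min = 1240 / 19.58 = 63.3 nm.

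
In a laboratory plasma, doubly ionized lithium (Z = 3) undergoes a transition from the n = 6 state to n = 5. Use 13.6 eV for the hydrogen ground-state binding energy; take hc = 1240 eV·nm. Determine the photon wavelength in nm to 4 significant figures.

For Z = 3 the level energies scale as Z², so the effective Rydberg energy is 13.6 × 9 = 122.4 eV.
ΔE = 122.4 × (1/5² − 1/6²) = 122.4 × 0.01222 = 1.496 eV.
λ = hc/ΔE = 1240 / 1.496 = 828.9 nm.

828.9 nm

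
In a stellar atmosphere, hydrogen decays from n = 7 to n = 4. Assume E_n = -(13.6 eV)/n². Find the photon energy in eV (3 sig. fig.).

E_7 = −13.60/49 = −0.2776 eV and E_4 = −13.60/16 = −0.8500 eV.
The photon energy is |E_7 − E_4| = 0.572 eV.

0.572 eV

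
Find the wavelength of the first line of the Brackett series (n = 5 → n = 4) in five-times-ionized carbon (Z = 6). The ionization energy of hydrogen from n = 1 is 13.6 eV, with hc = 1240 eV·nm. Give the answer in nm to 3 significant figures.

The Brackett series terminates on n_f = 4; the first line has n_i = 4+1 = 5.
ΔE = 489.6 × (1/4² − 1/5²) = 11.02 eV.
λ = 1240 / 11.02 = 113 nm.

113 nm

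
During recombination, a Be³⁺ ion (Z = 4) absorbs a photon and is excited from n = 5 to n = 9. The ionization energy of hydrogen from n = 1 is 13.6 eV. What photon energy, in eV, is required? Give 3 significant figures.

6.02 eV

The Bohr energies scale as Z², so for Z = 4: E_n = −217.6/n² eV.
E_9 = −217.6/81 = −2.686 eV and E_5 = −217.6/25 = −8.704 eV.
The photon energy is |E_9 − E_5| = 6.02 eV.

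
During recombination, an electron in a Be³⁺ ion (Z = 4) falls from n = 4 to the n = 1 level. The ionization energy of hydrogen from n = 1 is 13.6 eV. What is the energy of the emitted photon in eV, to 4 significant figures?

204.0 eV

The Bohr energies scale as Z², so for Z = 4: E_n = −217.6/n² eV.
E_4 = −217.6/16 = −13.60 eV and E_1 = −217.6/1 = −217.6 eV.
The photon energy is |E_4 − E_1| = 204.0 eV.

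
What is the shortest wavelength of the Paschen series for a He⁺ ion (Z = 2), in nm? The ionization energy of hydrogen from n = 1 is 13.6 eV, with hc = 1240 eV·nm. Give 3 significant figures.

The Paschen series has lower level n_f = 3; the series limit corresponds to n_i → ∞.
ΔE_max = 13.6 × 4 / 3² = 6.044 eV.
λ_min = 1240 / 6.044 = 205 nm.

205 nm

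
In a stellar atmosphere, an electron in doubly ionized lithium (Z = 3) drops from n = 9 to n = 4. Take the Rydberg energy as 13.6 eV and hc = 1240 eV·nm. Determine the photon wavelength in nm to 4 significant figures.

202.0 nm

For Z = 3 the level energies scale as Z², so the effective Rydberg energy is 13.6 × 9 = 122.4 eV.
ΔE = 122.4 × (1/4² − 1/9²) = 122.4 × 0.05015 = 6.139 eV.
λ = hc/ΔE = 1240 / 6.139 = 202.0 nm.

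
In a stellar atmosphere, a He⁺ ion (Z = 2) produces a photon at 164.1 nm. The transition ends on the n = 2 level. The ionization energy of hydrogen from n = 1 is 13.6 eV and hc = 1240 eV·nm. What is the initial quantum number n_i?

n_i = 3

The photon energy is ΔE = hc/λ = 1240 / 164.1 = 7.556 eV.
With Z = 2, ΔE = 54.40 × (1/n_f² − 1/n_i²), so 1/n_f² − 1/n_i² = 0.1389.
With n_f = 2: 1/n_i² = 1/4 − 0.1389 = 0.1111, so n_i ≈ 3.00.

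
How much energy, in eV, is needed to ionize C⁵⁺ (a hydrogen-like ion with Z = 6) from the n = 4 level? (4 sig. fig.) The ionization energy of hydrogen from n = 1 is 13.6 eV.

30.60 eV

E_n = −13.6 Z²/n² = −489.6/n² eV for Z = 6.
E_4 = −489.6/16 = −30.60 eV, so ionization (to E = 0) requires 30.60 eV.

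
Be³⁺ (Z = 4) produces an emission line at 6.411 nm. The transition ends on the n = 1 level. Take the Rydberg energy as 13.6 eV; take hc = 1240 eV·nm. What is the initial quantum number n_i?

n_i = 3

The photon energy is ΔE = hc/λ = 1240 / 6.411 = 193.4 eV.
With Z = 4, ΔE = 217.6 × (1/n_f² − 1/n_i²), so 1/n_f² − 1/n_i² = 0.8889.
With n_f = 1: 1/n_i² = 1/1 − 0.8889 = 0.1111, so n_i ≈ 3.00.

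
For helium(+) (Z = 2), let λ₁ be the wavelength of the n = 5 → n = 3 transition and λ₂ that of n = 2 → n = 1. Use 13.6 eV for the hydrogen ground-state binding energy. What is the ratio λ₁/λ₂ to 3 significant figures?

10.5

λ ∝ 1/ΔE ∝ 1/(1/n_f² − 1/n_i²), and the Z² and hc factors cancel in the ratio.
λ₁/λ₂ = (1/1² − 1/2²)/(1/3² − 1/5²) = 0.7500/0.07111 = 10.5.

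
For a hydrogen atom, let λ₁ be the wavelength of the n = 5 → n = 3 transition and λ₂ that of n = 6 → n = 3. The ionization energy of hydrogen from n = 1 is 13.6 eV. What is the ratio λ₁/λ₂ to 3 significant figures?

λ ∝ 1/ΔE ∝ 1/(1/n_f² − 1/n_i²), and the Z² and hc factors cancel in the ratio.
λ₁/λ₂ = (1/3² − 1/6²)/(1/3² − 1/5²) = 0.08333/0.07111 = 1.17.

1.17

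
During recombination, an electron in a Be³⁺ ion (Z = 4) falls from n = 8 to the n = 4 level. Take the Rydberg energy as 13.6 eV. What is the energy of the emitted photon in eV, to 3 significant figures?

10.2 eV

The Bohr energies scale as Z², so for Z = 4: E_n = −217.6/n² eV.
E_8 = −217.6/64 = −3.400 eV and E_4 = −217.6/16 = −13.60 eV.
The photon energy is |E_8 − E_4| = 10.2 eV.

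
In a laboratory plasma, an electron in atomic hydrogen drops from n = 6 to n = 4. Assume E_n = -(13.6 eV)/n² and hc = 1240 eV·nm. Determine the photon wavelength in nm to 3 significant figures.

2630 nm

ΔE = 13.60 × (1/4² − 1/6²) = 13.60 × 0.03472 = 0.4722 eV.
λ = hc/ΔE = 1240 / 0.4722 = 2630 nm.
This line belongs to the Brackett series.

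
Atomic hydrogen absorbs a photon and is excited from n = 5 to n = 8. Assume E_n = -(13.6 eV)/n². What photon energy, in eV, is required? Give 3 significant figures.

E_8 = −13.60/64 = −0.2125 eV and E_5 = −13.60/25 = −0.5440 eV.
The photon energy is |E_8 − E_5| = 0.332 eV.

0.332 eV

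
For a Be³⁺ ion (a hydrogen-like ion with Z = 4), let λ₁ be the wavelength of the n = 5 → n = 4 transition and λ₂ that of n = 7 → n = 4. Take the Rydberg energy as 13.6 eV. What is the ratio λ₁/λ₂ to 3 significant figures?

1.87

λ ∝ 1/ΔE ∝ 1/(1/n_f² − 1/n_i²), and the Z² and hc factors cancel in the ratio.
λ₁/λ₂ = (1/4² − 1/7²)/(1/4² − 1/5²) = 0.04209/0.02250 = 1.87.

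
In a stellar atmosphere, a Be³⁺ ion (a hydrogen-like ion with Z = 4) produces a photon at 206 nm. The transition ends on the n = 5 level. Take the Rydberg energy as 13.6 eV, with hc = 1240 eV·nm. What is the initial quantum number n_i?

n_i = 9

The photon energy is ΔE = hc/λ = 1240 / 206 = 6.019 eV.
With Z = 4, ΔE = 217.6 × (1/n_f² − 1/n_i²), so 1/n_f² − 1/n_i² = 0.02766.
With n_f = 5: 1/n_i² = 1/25 − 0.02766 = 0.01234, so n_i ≈ 9.00.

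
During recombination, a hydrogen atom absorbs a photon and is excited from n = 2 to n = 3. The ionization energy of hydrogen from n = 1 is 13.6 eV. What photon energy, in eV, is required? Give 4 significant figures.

1.889 eV

E_3 = −13.60/9 = −1.511 eV and E_2 = −13.60/4 = −3.400 eV.
The photon energy is |E_3 − E_2| = 1.889 eV.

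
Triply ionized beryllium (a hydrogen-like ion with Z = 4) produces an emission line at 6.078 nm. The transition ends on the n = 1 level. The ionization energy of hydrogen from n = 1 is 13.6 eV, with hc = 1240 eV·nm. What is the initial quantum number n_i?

n_i = 4

The photon energy is ΔE = hc/λ = 1240 / 6.078 = 204.0 eV.
With Z = 4, ΔE = 217.6 × (1/n_f² − 1/n_i²), so 1/n_f² − 1/n_i² = 0.9376.
With n_f = 1: 1/n_i² = 1/1 − 0.9376 = 0.06243, so n_i ≈ 4.00.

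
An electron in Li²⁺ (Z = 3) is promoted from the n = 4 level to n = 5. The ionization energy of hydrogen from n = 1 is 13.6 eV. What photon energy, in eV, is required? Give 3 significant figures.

2.75 eV

The Bohr energies scale as Z², so for Z = 3: E_n = −122.4/n² eV.
E_5 = −122.4/25 = −4.896 eV and E_4 = −122.4/16 = −7.650 eV.
The photon energy is |E_5 − E_4| = 2.75 eV.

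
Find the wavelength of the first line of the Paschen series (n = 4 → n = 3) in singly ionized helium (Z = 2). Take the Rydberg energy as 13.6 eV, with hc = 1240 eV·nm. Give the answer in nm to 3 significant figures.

The Paschen series terminates on n_f = 3; the first line has n_i = 3+1 = 4.
ΔE = 54.40 × (1/3² − 1/4²) = 2.644 eV.
λ = 1240 / 2.644 = 469 nm.

469 nm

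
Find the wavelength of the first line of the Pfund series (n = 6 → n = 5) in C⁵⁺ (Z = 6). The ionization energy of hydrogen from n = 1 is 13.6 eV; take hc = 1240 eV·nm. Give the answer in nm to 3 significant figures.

The Pfund series terminates on n_f = 5; the first line has n_i = 5+1 = 6.
ΔE = 489.6 × (1/5² − 1/6²) = 5.984 eV.
λ = 1240 / 5.984 = 207 nm.

207 nm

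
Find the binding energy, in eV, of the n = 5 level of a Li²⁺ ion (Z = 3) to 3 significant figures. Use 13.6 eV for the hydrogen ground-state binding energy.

4.90 eV

E_n = −13.6 Z²/n² = −122.4/n² eV for Z = 3.
E_5 = −122.4/25 = −4.90 eV, so ionization (to E = 0) requires 4.90 eV.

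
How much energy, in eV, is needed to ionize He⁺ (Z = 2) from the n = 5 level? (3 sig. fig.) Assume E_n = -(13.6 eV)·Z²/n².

2.18 eV

E_n = −13.6 Z²/n² = −54.40/n² eV for Z = 2.
E_5 = −54.40/25 = −2.18 eV, so ionization (to E = 0) requires 2.18 eV.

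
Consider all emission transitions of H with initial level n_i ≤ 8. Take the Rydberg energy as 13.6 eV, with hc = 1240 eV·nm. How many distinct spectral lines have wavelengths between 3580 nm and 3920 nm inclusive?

1

Enumerate all n_i → n_f pairs with 1 ≤ n_f < n_i ≤ 8 and compute λ = 1240 / [13.6·1·(1/n_f² − 1/n_i²)].
Lines falling in [3580, 3920] nm: 8→5 (3741 nm).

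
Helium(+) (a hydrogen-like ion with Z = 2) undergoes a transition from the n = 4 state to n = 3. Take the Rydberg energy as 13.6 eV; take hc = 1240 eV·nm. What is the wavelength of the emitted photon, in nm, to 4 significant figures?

468.9 nm

For Z = 2 the level energies scale as Z², so the effective Rydberg energy is 13.6 × 4 = 54.40 eV.
ΔE = 54.40 × (1/3² − 1/4²) = 54.40 × 0.04861 = 2.644 eV.
λ = hc/ΔE = 1240 / 2.644 = 468.9 nm.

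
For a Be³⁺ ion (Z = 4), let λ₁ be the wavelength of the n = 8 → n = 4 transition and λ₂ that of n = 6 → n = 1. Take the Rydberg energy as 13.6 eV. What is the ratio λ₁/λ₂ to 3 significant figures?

λ ∝ 1/ΔE ∝ 1/(1/n_f² − 1/n_i²), and the Z² and hc factors cancel in the ratio.
λ₁/λ₂ = (1/1² − 1/6²)/(1/4² − 1/8²) = 0.9722/0.04688 = 20.7.

20.7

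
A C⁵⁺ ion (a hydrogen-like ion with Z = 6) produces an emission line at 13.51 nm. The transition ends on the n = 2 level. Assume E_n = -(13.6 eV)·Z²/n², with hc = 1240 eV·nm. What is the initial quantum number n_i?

n_i = 4

The photon energy is ΔE = hc/λ = 1240 / 13.51 = 91.78 eV.
With Z = 6, ΔE = 489.6 × (1/n_f² − 1/n_i²), so 1/n_f² − 1/n_i² = 0.1875.
With n_f = 2: 1/n_i² = 1/4 − 0.1875 = 0.06253, so n_i ≈ 4.00.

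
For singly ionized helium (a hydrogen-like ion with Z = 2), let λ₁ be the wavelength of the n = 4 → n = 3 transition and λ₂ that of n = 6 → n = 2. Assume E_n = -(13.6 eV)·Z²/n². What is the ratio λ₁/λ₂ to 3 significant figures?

λ ∝ 1/ΔE ∝ 1/(1/n_f² − 1/n_i²), and the Z² and hc factors cancel in the ratio.
λ₁/λ₂ = (1/2² − 1/6²)/(1/3² − 1/4²) = 0.2222/0.04861 = 4.57.

4.57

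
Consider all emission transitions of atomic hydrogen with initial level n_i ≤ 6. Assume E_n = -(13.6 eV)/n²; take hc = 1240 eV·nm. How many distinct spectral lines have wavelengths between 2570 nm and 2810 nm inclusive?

1

Enumerate all n_i → n_f pairs with 1 ≤ n_f < n_i ≤ 6 and compute λ = 1240 / [13.6·1·(1/n_f² − 1/n_i²)].
Lines falling in [2570, 2810] nm: 6→4 (2626 nm).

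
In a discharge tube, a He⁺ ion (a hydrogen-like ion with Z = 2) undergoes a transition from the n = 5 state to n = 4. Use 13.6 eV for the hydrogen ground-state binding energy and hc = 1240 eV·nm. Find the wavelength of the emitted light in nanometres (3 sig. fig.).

For Z = 2 the level energies scale as Z², so the effective Rydberg energy is 13.6 × 4 = 54.40 eV.
ΔE = 54.40 × (1/4² − 1/5²) = 54.40 × 0.02250 = 1.224 eV.
λ = hc/ΔE = 1240 / 1.224 = 1010 nm.

1010 nm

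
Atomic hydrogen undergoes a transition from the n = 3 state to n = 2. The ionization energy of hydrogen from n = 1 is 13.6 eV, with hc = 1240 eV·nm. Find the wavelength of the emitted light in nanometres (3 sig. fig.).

ΔE = 13.60 × (1/2² − 1/3²) = 13.60 × 0.1389 = 1.889 eV.
λ = hc/ΔE = 1240 / 1.889 = 656 nm.
This line belongs to the Balmer series.

656 nm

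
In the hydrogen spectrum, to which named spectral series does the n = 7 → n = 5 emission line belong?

Pfund

The series is set by the lower level: n_f = 5 is the Pfund series.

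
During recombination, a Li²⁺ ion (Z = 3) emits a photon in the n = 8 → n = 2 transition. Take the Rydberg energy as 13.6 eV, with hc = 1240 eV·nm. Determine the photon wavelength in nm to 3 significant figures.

43.2 nm

For Z = 3 the level energies scale as Z², so the effective Rydberg energy is 13.6 × 9 = 122.4 eV.
ΔE = 122.4 × (1/2² − 1/8²) = 122.4 × 0.2344 = 28.69 eV.
λ = hc/ΔE = 1240 / 28.69 = 43.2 nm.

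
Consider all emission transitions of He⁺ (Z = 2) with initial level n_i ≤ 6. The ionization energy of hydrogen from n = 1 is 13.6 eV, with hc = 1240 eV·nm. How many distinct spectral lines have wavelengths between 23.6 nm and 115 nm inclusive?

6

Enumerate all n_i → n_f pairs with 1 ≤ n_f < n_i ≤ 6 and compute λ = 1240 / [13.6·4·(1/n_f² − 1/n_i²)].
Lines falling in [23.6, 115] nm: 5→1 (23.74 nm), 4→1 (24.31 nm), 3→1 (25.64 nm), 2→1 (30.39 nm), 6→2 (102.6 nm), 5→2 (108.5 nm).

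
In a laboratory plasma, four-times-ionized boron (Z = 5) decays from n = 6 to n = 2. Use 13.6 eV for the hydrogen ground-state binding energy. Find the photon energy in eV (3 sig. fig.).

75.6 eV

The Bohr energies scale as Z², so for Z = 5: E_n = −340.0/n² eV.
E_6 = −340.0/36 = −9.444 eV and E_2 = −340.0/4 = −85.00 eV.
The photon energy is |E_6 − E_2| = 75.6 eV.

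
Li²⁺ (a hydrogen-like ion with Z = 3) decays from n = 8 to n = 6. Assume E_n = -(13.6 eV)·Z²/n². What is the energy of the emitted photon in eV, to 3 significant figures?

The Bohr energies scale as Z², so for Z = 3: E_n = −122.4/n² eV.
E_8 = −122.4/64 = −1.913 eV and E_6 = −122.4/36 = −3.400 eV.
The photon energy is |E_8 − E_6| = 1.49 eV.

1.49 eV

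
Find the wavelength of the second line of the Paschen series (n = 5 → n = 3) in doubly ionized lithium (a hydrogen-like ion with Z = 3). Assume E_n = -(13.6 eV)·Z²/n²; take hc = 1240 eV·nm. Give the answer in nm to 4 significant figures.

142.5 nm

The Paschen series terminates on n_f = 3; the second line has n_i = 3+2 = 5.
ΔE = 122.4 × (1/3² − 1/5²) = 8.704 eV.
λ = 1240 / 8.704 = 142.5 nm.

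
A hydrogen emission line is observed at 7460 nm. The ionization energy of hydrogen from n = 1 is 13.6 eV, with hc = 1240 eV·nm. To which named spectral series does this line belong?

ΔE = 1240/7460 = 0.1662 eV.
This matches 13.6 × (1/5² − 1/6²), so n_f = 5: the Pfund series.

Pfund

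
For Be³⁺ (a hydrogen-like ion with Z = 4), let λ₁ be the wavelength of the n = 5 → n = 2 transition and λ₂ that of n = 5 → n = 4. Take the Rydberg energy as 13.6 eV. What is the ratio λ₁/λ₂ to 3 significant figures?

0.107

λ ∝ 1/ΔE ∝ 1/(1/n_f² − 1/n_i²), and the Z² and hc factors cancel in the ratio.
λ₁/λ₂ = (1/4² − 1/5²)/(1/2² − 1/5²) = 0.02250/0.2100 = 0.107.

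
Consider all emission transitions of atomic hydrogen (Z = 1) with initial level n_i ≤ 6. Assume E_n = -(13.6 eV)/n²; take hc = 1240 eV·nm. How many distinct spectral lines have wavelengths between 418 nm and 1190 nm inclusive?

Enumerate all n_i → n_f pairs with 1 ≤ n_f < n_i ≤ 6 and compute λ = 1240 / [13.6·1·(1/n_f² − 1/n_i²)].
Lines falling in [418, 1190] nm: 5→2 (434.2 nm), 4→2 (486.3 nm), 3→2 (656.5 nm), 6→3 (1094 nm).

4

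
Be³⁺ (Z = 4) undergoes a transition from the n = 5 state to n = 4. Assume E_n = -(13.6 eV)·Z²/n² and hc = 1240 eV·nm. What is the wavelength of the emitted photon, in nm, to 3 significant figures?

253 nm

For Z = 4 the level energies scale as Z², so the effective Rydberg energy is 13.6 × 16 = 217.6 eV.
ΔE = 217.6 × (1/4² − 1/5²) = 217.6 × 0.02250 = 4.896 eV.
λ = hc/ΔE = 1240 / 4.896 = 253 nm.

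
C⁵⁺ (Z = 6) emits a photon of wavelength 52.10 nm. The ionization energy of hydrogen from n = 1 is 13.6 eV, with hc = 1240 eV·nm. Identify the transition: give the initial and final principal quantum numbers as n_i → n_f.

The photon energy is ΔE = hc/λ = 1240 / 52.10 = 23.80 eV.
With Z = 6, ΔE = 489.6 × (1/n_f² − 1/n_i²), so 1/n_f² − 1/n_i² = 0.04861.
Trying n_f = 3 gives 1/n_i² = 0.06250, i.e. n_i ≈ 4; this pair matches.

n_i = 4, n_f = 3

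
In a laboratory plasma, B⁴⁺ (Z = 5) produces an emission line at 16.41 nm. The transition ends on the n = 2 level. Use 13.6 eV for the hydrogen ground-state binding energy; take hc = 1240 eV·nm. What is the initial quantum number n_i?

n_i = 6

The photon energy is ΔE = hc/λ = 1240 / 16.41 = 75.56 eV.
With Z = 5, ΔE = 340.0 × (1/n_f² − 1/n_i²), so 1/n_f² − 1/n_i² = 0.2222.
With n_f = 2: 1/n_i² = 1/4 − 0.2222 = 0.02775, so n_i ≈ 6.00.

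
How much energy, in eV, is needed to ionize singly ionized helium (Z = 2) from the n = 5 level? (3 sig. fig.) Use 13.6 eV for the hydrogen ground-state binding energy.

E_n = −13.6 Z²/n² = −54.40/n² eV for Z = 2.
E_5 = −54.40/25 = −2.18 eV, so ionization (to E = 0) requires 2.18 eV.

2.18 eV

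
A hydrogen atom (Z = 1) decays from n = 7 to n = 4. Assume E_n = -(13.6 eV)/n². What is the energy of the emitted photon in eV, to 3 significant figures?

0.572 eV

E_7 = −13.60/49 = −0.2776 eV and E_4 = −13.60/16 = −0.8500 eV.
The photon energy is |E_7 − E_4| = 0.572 eV.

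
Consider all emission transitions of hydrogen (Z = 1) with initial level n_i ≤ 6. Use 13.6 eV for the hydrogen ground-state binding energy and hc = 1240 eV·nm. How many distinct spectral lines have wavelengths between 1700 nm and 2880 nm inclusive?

2

Enumerate all n_i → n_f pairs with 1 ≤ n_f < n_i ≤ 6 and compute λ = 1240 / [13.6·1·(1/n_f² − 1/n_i²)].
Lines falling in [1700, 2880] nm: 4→3 (1876 nm), 6→4 (2626 nm).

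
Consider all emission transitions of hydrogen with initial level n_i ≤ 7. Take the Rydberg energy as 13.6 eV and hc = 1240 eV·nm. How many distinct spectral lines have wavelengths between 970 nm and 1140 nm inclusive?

Enumerate all n_i → n_f pairs with 1 ≤ n_f < n_i ≤ 7 and compute λ = 1240 / [13.6·1·(1/n_f² − 1/n_i²)].
Lines falling in [970, 1140] nm: 7→3 (1005 nm), 6→3 (1094 nm).

2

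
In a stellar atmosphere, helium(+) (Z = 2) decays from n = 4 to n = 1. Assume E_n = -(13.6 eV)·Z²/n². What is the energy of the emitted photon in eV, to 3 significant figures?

51.0 eV

The Bohr energies scale as Z², so for Z = 2: E_n = −54.40/n² eV.
E_4 = −54.40/16 = −3.400 eV and E_1 = −54.40/1 = −54.40 eV.
The photon energy is |E_4 − E_1| = 51.0 eV.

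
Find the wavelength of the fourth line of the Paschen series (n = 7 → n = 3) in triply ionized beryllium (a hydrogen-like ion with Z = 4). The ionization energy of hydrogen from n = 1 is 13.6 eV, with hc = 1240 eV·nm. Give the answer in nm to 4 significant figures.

62.83 nm

The Paschen series terminates on n_f = 3; the fourth line has n_i = 3+4 = 7.
ΔE = 217.6 × (1/3² − 1/7²) = 19.74 eV.
λ = 1240 / 19.74 = 62.83 nm.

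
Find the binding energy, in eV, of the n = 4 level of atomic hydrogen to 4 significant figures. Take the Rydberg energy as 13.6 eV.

E_4 = −13.60/16 = −0.8500 eV, so ionization (to E = 0) requires 0.8500 eV.

0.8500 eV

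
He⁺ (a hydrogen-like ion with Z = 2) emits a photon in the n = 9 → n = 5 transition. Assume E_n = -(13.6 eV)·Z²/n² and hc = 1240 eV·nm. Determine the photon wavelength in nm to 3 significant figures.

For Z = 2 the level energies scale as Z², so the effective Rydberg energy is 13.6 × 4 = 54.40 eV.
ΔE = 54.40 × (1/5² − 1/9²) = 54.40 × 0.02765 = 1.504 eV.
λ = hc/ΔE = 1240 / 1.504 = 824 nm.

824 nm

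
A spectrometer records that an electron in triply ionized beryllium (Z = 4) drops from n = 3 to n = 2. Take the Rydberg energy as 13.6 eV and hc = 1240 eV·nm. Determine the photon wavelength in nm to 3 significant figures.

41.0 nm

For Z = 4 the level energies scale as Z², so the effective Rydberg energy is 13.6 × 16 = 217.6 eV.
ΔE = 217.6 × (1/2² − 1/3²) = 217.6 × 0.1389 = 30.22 eV.
λ = hc/ΔE = 1240 / 30.22 = 41.0 nm.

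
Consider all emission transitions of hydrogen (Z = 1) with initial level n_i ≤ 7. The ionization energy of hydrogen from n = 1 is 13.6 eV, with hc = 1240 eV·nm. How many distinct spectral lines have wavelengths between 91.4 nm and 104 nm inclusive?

5

Enumerate all n_i → n_f pairs with 1 ≤ n_f < n_i ≤ 7 and compute λ = 1240 / [13.6·1·(1/n_f² − 1/n_i²)].
Lines falling in [91.4, 104] nm: 7→1 (93.08 nm), 6→1 (93.78 nm), 5→1 (94.98 nm), 4→1 (97.25 nm), 3→1 (102.6 nm).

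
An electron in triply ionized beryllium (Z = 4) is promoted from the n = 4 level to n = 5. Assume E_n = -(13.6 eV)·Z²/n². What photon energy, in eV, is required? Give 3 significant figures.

4.90 eV

The Bohr energies scale as Z², so for Z = 4: E_n = −217.6/n² eV.
E_5 = −217.6/25 = −8.704 eV and E_4 = −217.6/16 = −13.60 eV.
The photon energy is |E_5 − E_4| = 4.90 eV.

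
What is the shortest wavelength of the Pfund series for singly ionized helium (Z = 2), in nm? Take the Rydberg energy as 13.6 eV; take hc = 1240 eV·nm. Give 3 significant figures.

570 nm

The Pfund series has lower level n_f = 5; the series limit corresponds to n_i → ∞.
ΔE_max = 13.6 × 4 / 5² = 2.176 eV.
λ_min = 1240 / 2.176 = 570 nm.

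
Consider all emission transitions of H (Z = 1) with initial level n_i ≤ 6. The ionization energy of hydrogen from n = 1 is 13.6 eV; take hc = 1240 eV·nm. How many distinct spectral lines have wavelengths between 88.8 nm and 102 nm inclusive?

Enumerate all n_i → n_f pairs with 1 ≤ n_f < n_i ≤ 6 and compute λ = 1240 / [13.6·1·(1/n_f² − 1/n_i²)].
Lines falling in [88.8, 102] nm: 6→1 (93.78 nm), 5→1 (94.98 nm), 4→1 (97.25 nm).

3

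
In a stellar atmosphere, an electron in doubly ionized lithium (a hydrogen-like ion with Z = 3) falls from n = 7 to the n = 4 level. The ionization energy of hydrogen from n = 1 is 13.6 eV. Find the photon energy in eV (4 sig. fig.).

5.152 eV

The Bohr energies scale as Z², so for Z = 3: E_n = −122.4/n² eV.
E_7 = −122.4/49 = −2.498 eV and E_4 = −122.4/16 = −7.650 eV.
The photon energy is |E_7 − E_4| = 5.152 eV.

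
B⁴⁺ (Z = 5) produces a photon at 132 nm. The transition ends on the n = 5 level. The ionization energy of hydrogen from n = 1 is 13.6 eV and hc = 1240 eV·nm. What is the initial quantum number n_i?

The photon energy is ΔE = hc/λ = 1240 / 132 = 9.394 eV.
With Z = 5, ΔE = 340.0 × (1/n_f² − 1/n_i²), so 1/n_f² − 1/n_i² = 0.02763.
With n_f = 5: 1/n_i² = 1/25 − 0.02763 = 0.01237, so n_i ≈ 8.99.

n_i = 9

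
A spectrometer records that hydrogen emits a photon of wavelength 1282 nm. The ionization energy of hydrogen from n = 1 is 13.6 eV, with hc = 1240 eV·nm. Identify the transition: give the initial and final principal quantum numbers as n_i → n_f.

The photon energy is ΔE = hc/λ = 1240 / 1282 = 0.9672 eV.
With Z = 1, ΔE = 13.60 × (1/n_f² − 1/n_i²), so 1/n_f² − 1/n_i² = 0.07112.
Trying n_f = 3 gives 1/n_i² = 0.03999, i.e. n_i ≈ 5; this pair matches.

n_i = 5, n_f = 3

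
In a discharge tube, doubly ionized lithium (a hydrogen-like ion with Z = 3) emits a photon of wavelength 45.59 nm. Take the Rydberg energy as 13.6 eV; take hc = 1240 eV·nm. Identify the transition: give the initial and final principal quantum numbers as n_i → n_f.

The photon energy is ΔE = hc/λ = 1240 / 45.59 = 27.20 eV.
With Z = 3, ΔE = 122.4 × (1/n_f² − 1/n_i²), so 1/n_f² − 1/n_i² = 0.2222.
Trying n_f = 2 gives 1/n_i² = 0.02779, i.e. n_i ≈ 6; this pair matches.

n_i = 6, n_f = 2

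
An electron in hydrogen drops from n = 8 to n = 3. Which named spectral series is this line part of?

Paschen

The series is set by the lower level: n_f = 3 is the Paschen series.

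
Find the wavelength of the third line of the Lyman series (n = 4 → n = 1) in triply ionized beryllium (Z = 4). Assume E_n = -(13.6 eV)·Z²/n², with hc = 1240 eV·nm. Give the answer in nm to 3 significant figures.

The Lyman series terminates on n_f = 1; the third line has n_i = 1+3 = 4.
ΔE = 217.6 × (1/1² − 1/4²) = 204.0 eV.
λ = 1240 / 204.0 = 6.08 nm.

6.08 nm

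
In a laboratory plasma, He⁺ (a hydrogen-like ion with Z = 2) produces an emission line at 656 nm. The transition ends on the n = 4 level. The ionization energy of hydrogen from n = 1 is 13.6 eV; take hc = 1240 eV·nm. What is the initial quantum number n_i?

n_i = 6

The photon energy is ΔE = hc/λ = 1240 / 656 = 1.890 eV.
With Z = 2, ΔE = 54.40 × (1/n_f² − 1/n_i²), so 1/n_f² − 1/n_i² = 0.03475.
With n_f = 4: 1/n_i² = 1/16 − 0.03475 = 0.02775, so n_i ≈ 6.00.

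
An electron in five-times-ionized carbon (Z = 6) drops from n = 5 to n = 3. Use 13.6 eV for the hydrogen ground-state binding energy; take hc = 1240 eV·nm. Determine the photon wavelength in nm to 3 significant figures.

35.6 nm

For Z = 6 the level energies scale as Z², so the effective Rydberg energy is 13.6 × 36 = 489.6 eV.
ΔE = 489.6 × (1/3² − 1/5²) = 489.6 × 0.07111 = 34.82 eV.
λ = hc/ΔE = 1240 / 34.82 = 35.6 nm.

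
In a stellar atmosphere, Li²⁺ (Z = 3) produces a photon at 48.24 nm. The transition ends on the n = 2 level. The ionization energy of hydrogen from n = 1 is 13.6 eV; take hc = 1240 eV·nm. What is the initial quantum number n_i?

n_i = 5

The photon energy is ΔE = hc/λ = 1240 / 48.24 = 25.70 eV.
With Z = 3, ΔE = 122.4 × (1/n_f² − 1/n_i²), so 1/n_f² − 1/n_i² = 0.2100.
With n_f = 2: 1/n_i² = 1/4 − 0.2100 = 0.03999, so n_i ≈ 5.00.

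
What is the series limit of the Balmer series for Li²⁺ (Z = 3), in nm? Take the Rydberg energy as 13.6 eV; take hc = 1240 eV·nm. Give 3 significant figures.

40.5 nm

The Balmer series has lower level n_f = 2; the series limit corresponds to n_i → ∞.
ΔE_max = 13.6 × 9 / 2² = 30.60 eV.
λ_min = 1240 / 30.60 = 40.5 nm.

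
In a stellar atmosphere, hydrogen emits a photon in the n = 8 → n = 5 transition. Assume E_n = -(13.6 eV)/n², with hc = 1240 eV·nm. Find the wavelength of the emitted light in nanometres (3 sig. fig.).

ΔE = 13.60 × (1/5² − 1/8²) = 13.60 × 0.02438 = 0.3315 eV.
λ = hc/ΔE = 1240 / 0.3315 = 3740 nm.
This line belongs to the Pfund series.

3740 nm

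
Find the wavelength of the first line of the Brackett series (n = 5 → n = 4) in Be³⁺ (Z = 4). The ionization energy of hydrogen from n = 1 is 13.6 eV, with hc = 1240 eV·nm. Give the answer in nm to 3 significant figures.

253 nm

The Brackett series terminates on n_f = 4; the first line has n_i = 4+1 = 5.
ΔE = 217.6 × (1/4² − 1/5²) = 4.896 eV.
λ = 1240 / 4.896 = 253 nm.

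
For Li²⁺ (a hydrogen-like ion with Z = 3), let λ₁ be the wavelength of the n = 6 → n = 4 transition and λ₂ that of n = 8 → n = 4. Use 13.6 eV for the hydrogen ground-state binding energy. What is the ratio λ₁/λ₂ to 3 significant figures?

λ ∝ 1/ΔE ∝ 1/(1/n_f² − 1/n_i²), and the Z² and hc factors cancel in the ratio.
λ₁/λ₂ = (1/4² − 1/8²)/(1/4² − 1/6²) = 0.04688/0.03472 = 1.35.

1.35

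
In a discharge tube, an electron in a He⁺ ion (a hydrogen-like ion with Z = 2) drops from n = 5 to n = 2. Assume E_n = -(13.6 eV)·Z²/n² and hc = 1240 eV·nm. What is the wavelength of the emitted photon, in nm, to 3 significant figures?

109 nm

For Z = 2 the level energies scale as Z², so the effective Rydberg energy is 13.6 × 4 = 54.40 eV.
ΔE = 54.40 × (1/2² − 1/5²) = 54.40 × 0.2100 = 11.42 eV.
λ = hc/ΔE = 1240 / 11.42 = 109 nm.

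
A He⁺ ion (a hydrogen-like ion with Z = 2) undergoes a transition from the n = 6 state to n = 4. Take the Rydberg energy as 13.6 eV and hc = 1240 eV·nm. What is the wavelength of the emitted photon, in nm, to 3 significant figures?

656 nm

For Z = 2 the level energies scale as Z², so the effective Rydberg energy is 13.6 × 4 = 54.40 eV.
ΔE = 54.40 × (1/4² − 1/6²) = 54.40 × 0.03472 = 1.889 eV.
λ = hc/ΔE = 1240 / 1.889 = 656 nm.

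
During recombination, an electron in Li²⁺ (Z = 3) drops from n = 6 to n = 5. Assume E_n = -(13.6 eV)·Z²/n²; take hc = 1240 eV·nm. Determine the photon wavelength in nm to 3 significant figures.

For Z = 3 the level energies scale as Z², so the effective Rydberg energy is 13.6 × 9 = 122.4 eV.
ΔE = 122.4 × (1/5² − 1/6²) = 122.4 × 0.01222 = 1.496 eV.
λ = hc/ΔE = 1240 / 1.496 = 829 nm.

829 nm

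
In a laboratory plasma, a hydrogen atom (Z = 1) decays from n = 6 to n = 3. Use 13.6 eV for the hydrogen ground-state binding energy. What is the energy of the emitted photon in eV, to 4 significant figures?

1.133 eV

E_6 = −13.60/36 = −0.3778 eV and E_3 = −13.60/9 = −1.511 eV.
The photon energy is |E_6 − E_3| = 1.133 eV.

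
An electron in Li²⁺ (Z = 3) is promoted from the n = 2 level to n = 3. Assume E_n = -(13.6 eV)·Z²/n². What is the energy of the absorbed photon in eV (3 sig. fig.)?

17.0 eV

The Bohr energies scale as Z², so for Z = 3: E_n = −122.4/n² eV.
E_3 = −122.4/9 = −13.60 eV and E_2 = −122.4/4 = −30.60 eV.
The photon energy is |E_3 − E_2| = 17.0 eV.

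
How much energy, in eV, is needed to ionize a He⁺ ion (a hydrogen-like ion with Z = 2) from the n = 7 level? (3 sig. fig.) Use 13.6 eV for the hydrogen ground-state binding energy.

1.11 eV

E_n = −13.6 Z²/n² = −54.40/n² eV for Z = 2.
E_7 = −54.40/49 = −1.11 eV, so ionization (to E = 0) requires 1.11 eV.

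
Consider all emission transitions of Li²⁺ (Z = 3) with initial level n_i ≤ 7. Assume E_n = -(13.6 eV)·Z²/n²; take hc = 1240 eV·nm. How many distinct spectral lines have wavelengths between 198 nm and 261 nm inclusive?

2

Enumerate all n_i → n_f pairs with 1 ≤ n_f < n_i ≤ 7 and compute λ = 1240 / [13.6·9·(1/n_f² − 1/n_i²)].
Lines falling in [198, 261] nm: 4→3 (208.4 nm), 7→4 (240.7 nm).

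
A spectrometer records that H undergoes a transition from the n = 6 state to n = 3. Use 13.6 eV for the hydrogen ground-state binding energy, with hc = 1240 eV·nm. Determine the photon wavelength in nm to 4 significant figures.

1094 nm

ΔE = 13.60 × (1/3² − 1/6²) = 13.60 × 0.08333 = 1.133 eV.
λ = hc/ΔE = 1240 / 1.133 = 1094 nm.
This line belongs to the Paschen series.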